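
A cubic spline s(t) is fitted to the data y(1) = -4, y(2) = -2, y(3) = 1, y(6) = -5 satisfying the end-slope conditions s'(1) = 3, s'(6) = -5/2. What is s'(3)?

2

Let m_i = s''(x_i). Step sizes h_i = 1, 1, 3; slopes of the chords Δ_i = (y_(i+1) - y_i)/h_i = 2, 3, -2.
  1·m_0 + 4·m_1 + 1·m_2 = 6(Δ_1 - Δ_0) = 6
  1·m_1 + 8·m_2 + 3·m_3 = 6(Δ_2 - Δ_1) = -30
Clamped end conditions give two more equations: 2h_0·m_0 + h_0·m_1 = 6(Δ_0 - s'(1)) = -6 and h_2·m_2 + 2h_2·m_3 = 6(s'(6) - Δ_2) = -3.
Solving the tridiagonal system: m_0 = -5, m_1 = 4, m_2 = -5, m_3 = 2.
On [3, 6], s'(t) = b_2 + 2c_2·(t - 3) + 3d_2·(t - 3)² with b_2 = Δ_2 - h_2(2m_2 + m_3)/6 = 2, c_2 = m_2/2 = -5/2, d_2 = (m_3 - m_2)/(6h_2) = 7/18. So s'(3) = 2.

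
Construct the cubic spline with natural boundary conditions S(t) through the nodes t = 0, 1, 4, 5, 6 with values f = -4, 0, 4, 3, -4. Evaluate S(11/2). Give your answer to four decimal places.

0.0649

Write M_i for S''(x_i). With h_i = 1, 3, 1, 1 and divided differences Δ_i = 4, 4/3, -1, -7, the continuity of S' gives the tridiagonal system
  1·M_0 + 8·M_1 + 3·M_2 = 6(Δ_1 - Δ_0) = -16
  3·M_1 + 8·M_2 + 1·M_3 = 6(Δ_2 - Δ_1) = -14
  1·M_2 + 4·M_3 + 1·M_4 = 6(Δ_3 - Δ_2) = -36
Natural end conditions: M_0 = M_4 = 0.
Solving the tridiagonal system: M_0 = 0, M_1 = -109/53, M_2 = 8/53, M_3 = -479/53, M_4 = 0.
On [5, 6], S(t) = 3 - 634/159·(t - 5) - 479/106·(t - 5)² + 479/318·(t - 5)³.
With (t - 5) = 1/2: S(11/2) = 55/848.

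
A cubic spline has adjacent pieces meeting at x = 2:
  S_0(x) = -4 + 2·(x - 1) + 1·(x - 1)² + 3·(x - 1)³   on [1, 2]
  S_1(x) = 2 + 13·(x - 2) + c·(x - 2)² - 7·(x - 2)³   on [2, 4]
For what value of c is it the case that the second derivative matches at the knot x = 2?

10

S_0''(x) = 2 + 18·(x - 1), so S_0''(2) = 20. On the right, S_1''(2) = 2c, so c = 10.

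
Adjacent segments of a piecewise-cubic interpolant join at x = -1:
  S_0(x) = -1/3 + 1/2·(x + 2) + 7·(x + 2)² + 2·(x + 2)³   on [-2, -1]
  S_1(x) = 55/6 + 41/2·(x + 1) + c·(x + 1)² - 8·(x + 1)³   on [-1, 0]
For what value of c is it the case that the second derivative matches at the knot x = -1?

S_0''(x) = 14 + 12·(x + 2), so S_0''(-1) = 26. On the right, S_1''(-1) = 2c, so c = 13.

13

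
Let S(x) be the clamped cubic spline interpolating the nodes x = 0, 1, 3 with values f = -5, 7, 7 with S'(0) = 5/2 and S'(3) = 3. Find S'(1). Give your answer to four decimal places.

Put σ_i = S'' at the i-th knot. Here h = (1, 2) and Δ = (12, 0), so the interior equations h_(i-1)·σ_(i-1) + 2(h_(i-1)+h_i)·σ_i + h_i·σ_(i+1) = 6(Δ_i − Δ_(i-1)) read
  1·σ_0 + 6·σ_1 + 2·σ_2 = 6(Δ_1 - Δ_0) = -72
Clamped end conditions give two more equations: 2h_0·σ_0 + h_0·σ_1 = 6(Δ_0 - S'(0)) = 57 and h_1·σ_1 + 2h_1·σ_2 = 6(S'(3) - Δ_1) = 18.
Hence σ_0 = 122/3, σ_1 = -73/3, σ_2 = 50/3.
On [1, 3], S'(x) = b_1 + 2c_1·(x - 1) + 3d_1·(x - 1)² with b_1 = Δ_1 - h_1(2σ_1 + σ_2)/6 = 32/3, c_1 = σ_1/2 = -73/6, d_1 = (σ_2 - σ_1)/(6h_1) = 41/12. So S'(1) = 32/3.

10.6667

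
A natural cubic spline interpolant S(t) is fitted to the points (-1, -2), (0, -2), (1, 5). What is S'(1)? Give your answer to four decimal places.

8.7500

Let σ_i = S''(x_i). Step sizes h_i = 1, 1; slopes of the chords Δ_i = (y_(i+1) - y_i)/h_i = 0, 7.
  1·σ_0 + 4·σ_1 + 1·σ_2 = 6(Δ_1 - Δ_0) = 42
Natural end conditions: σ_0 = σ_2 = 0.
Solving the tridiagonal system: σ_0 = 0, σ_1 = 21/2, σ_2 = 0.
On [0, 1], S'(t) = b_1 + 2c_1·t + 3d_1·t² with b_1 = Δ_1 - h_1(2σ_1 + σ_2)/6 = 7/2, c_1 = σ_1/2 = 21/4, d_1 = (σ_2 - σ_1)/(6h_1) = -7/4. So S'(1) = 35/4.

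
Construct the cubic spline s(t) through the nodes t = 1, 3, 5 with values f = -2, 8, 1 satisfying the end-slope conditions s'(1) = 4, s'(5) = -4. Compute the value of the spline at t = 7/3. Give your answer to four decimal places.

5.6667

Put M_i = s'' at the i-th knot. Here h = (2, 2) and Δ = (5, -7/2), so the interior equations h_(i-1)·M_(i-1) + 2(h_(i-1)+h_i)·M_i + h_i·M_(i+1) = 6(Δ_i − Δ_(i-1)) read
  2·M_0 + 8·M_1 + 2·M_2 = 6(Δ_1 - Δ_0) = -51
Clamped end conditions give two more equations: 2h_0·M_0 + h_0·M_1 = 6(Δ_0 - s'(1)) = 6 and h_1·M_1 + 2h_1·M_2 = 6(s'(5) - Δ_1) = -3.
Forward elimination and back-substitution give M_0 = 47/8, M_1 = -35/4, M_2 = 29/8.
On [1, 3], s(t) = -2 + 4·(t - 1) + 47/16·(t - 1)² - 39/32·(t - 1)³.
With (t - 1) = 4/3: s(7/3) = 17/3.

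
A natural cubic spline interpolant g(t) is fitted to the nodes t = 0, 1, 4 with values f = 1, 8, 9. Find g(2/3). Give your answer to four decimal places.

5.9753

Put σ_i = g'' at the i-th knot. Here h = (1, 3) and Δ = (7, 1/3), so the interior equations h_(i-1)·σ_(i-1) + 2(h_(i-1)+h_i)·σ_i + h_i·σ_(i+1) = 6(Δ_i − Δ_(i-1)) read
  1·σ_0 + 8·σ_1 + 3·σ_2 = 6(Δ_1 - Δ_0) = -40
Natural end conditions: σ_0 = σ_2 = 0.
Forward elimination and back-substitution give σ_0 = 0, σ_1 = -5, σ_2 = 0.
On [0, 1], g(t) = 1 + 47/6·t + 0·t² - 5/6·t³.
With t = 2/3: g(2/3) = 484/81.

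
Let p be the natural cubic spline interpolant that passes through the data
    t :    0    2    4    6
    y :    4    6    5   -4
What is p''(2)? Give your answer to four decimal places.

Put M_i = p'' at the i-th knot. Here h = (2, 2, 2) and Δ = (1, -1/2, -9/2), so the interior equations h_(i-1)·M_(i-1) + 2(h_(i-1)+h_i)·M_i + h_i·M_(i+1) = 6(Δ_i − Δ_(i-1)) read
  2·M_0 + 8·M_1 + 2·M_2 = 6(Δ_1 - Δ_0) = -9
  2·M_1 + 8·M_2 + 2·M_3 = 6(Δ_2 - Δ_1) = -24
Natural end conditions: M_0 = M_3 = 0.
Forward elimination and back-substitution give M_0 = 0, M_1 = -2/5, M_2 = -29/10, M_3 = 0.

-0.4000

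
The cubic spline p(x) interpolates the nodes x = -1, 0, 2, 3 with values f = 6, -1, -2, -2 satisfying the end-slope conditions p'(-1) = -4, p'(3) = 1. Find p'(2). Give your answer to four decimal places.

With M_i denoting the second derivative at x_i, h_i = 1, 2, 1, and Δ_i = (y_(i+1) − y_i)/h_i = -7, -1/2, 0:
  1·M_0 + 6·M_1 + 2·M_2 = 6(Δ_1 - Δ_0) = 39
  2·M_1 + 6·M_2 + 1·M_3 = 6(Δ_2 - Δ_1) = 3
Clamped end conditions give two more equations: 2h_0·M_0 + h_0·M_1 = 6(Δ_0 - p'(-1)) = -18 and h_2·M_2 + 2h_2·M_3 = 6(p'(3) - Δ_2) = 6.
Solving: M_0 = -491/35, M_1 = 352/35, M_2 = -128/35, M_3 = 169/35.
On [2, 3], p'(x) = b_2 + 2c_2·(x - 2) + 3d_2·(x - 2)² with b_2 = Δ_2 - h_2(2M_2 + M_3)/6 = 29/70, c_2 = M_2/2 = -64/35, d_2 = (M_3 - M_2)/(6h_2) = 99/70. So p'(2) = 29/70.

0.4143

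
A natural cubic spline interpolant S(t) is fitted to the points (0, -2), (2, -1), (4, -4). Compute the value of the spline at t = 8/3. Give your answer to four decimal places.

Put M_i = S'' at the i-th knot. Here h = (2, 2) and Δ = (1/2, -3/2), so the interior equations h_(i-1)·M_(i-1) + 2(h_(i-1)+h_i)·M_i + h_i·M_(i+1) = 6(Δ_i − Δ_(i-1)) read
  2·M_0 + 8·M_1 + 2·M_2 = 6(Δ_1 - Δ_0) = -12
Natural end conditions: M_0 = M_2 = 0.
Forward elimination and back-substitution give M_0 = 0, M_1 = -3/2, M_2 = 0.
On [2, 4], S(t) = -1 - 1/2·(t - 2) - 3/4·(t - 2)² + 1/8·(t - 2)³.
With (t - 2) = 2/3: S(8/3) = -44/27.

-1.6296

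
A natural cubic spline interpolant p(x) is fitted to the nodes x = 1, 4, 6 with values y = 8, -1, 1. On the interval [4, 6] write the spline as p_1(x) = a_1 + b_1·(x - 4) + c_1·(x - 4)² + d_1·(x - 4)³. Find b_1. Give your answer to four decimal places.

Let M_i = p''(x_i). Step sizes h_i = 3, 2; slopes of the chords Δ_i = (y_(i+1) - y_i)/h_i = -3, 1.
  3·M_0 + 10·M_1 + 2·M_2 = 6(Δ_1 - Δ_0) = 24
Natural end conditions: M_0 = M_2 = 0.
Solving the tridiagonal system: M_0 = 0, M_1 = 12/5, M_2 = 0.
On [4, 6], with p_1(x) = a_1 + b_1·(x - 4) + c_1·(x - 4)² + d_1·(x - 4)³: c_1 = M_1/2 = 6/5, d_1 = (M_2 - M_1)/(6h_1) = -1/5, b_1 = Δ_1 - h_1(2M_1 + M_2)/6 = -3/5.

-0.6000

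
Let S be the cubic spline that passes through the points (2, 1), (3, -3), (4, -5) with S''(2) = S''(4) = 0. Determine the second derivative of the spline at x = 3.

Put M_i = S'' at the i-th knot. Here h = (1, 1) and Δ = (-4, -2), so the interior equations h_(i-1)·M_(i-1) + 2(h_(i-1)+h_i)·M_i + h_i·M_(i+1) = 6(Δ_i − Δ_(i-1)) read
  1·M_0 + 4·M_1 + 1·M_2 = 6(Δ_1 - Δ_0) = 12
Natural end conditions: M_0 = M_2 = 0.
Solving the tridiagonal system: M_0 = 0, M_1 = 3, M_2 = 0.

3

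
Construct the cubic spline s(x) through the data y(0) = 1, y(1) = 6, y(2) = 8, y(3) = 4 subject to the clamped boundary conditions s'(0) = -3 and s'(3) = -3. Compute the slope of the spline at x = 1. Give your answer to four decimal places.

Put M_i = s'' at the i-th knot. Here h = (1, 1, 1) and Δ = (5, 2, -4), so the interior equations h_(i-1)·M_(i-1) + 2(h_(i-1)+h_i)·M_i + h_i·M_(i+1) = 6(Δ_i − Δ_(i-1)) read
  1·M_0 + 4·M_1 + 1·M_2 = 6(Δ_1 - Δ_0) = -18
  1·M_1 + 4·M_2 + 1·M_3 = 6(Δ_2 - Δ_1) = -36
Clamped end conditions give two more equations: 2h_0·M_0 + h_0·M_1 = 6(Δ_0 - s'(0)) = 48 and h_2·M_2 + 2h_2·M_3 = 6(s'(3) - Δ_2) = 6.
Forward elimination and back-substitution give M_0 = 144/5, M_1 = -48/5, M_2 = -42/5, M_3 = 36/5.
On [1, 2], s'(x) = b_1 + 2c_1·(x - 1) + 3d_1·(x - 1)² with b_1 = Δ_1 - h_1(2M_1 + M_2)/6 = 33/5, c_1 = M_1/2 = -24/5, d_1 = (M_2 - M_1)/(6h_1) = 1/5. So s'(1) = 33/5.

6.6000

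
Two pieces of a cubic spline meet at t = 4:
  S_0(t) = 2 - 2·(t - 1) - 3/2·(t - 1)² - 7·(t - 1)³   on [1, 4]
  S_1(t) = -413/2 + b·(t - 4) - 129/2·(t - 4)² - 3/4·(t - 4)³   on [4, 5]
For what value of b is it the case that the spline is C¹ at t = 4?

S_0'(t) = -2 - 3·(t - 1) - 21·(t - 1)², so S_0'(4) = -200. On the right, S_1'(4) = b, so b = -200.

-200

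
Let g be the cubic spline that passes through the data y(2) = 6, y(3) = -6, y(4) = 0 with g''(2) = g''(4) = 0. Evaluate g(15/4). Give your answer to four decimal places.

Let σ_i = g''(x_i). Step sizes h_i = 1, 1; slopes of the chords Δ_i = (y_(i+1) - y_i)/h_i = -12, 6.
  1·σ_0 + 4·σ_1 + 1·σ_2 = 6(Δ_1 - Δ_0) = 108
Natural end conditions: σ_0 = σ_2 = 0.
Forward elimination and back-substitution give σ_0 = 0, σ_1 = 27, σ_2 = 0.
On [3, 4], g(t) = -6 - 3·(t - 3) + 27/2·(t - 3)² - 9/2·(t - 3)³.
With (t - 3) = 3/4: g(15/4) = -327/128.

-2.5547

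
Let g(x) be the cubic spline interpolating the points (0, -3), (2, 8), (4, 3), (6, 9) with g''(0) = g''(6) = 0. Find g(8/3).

Put m_i = g'' at the i-th knot. Here h = (2, 2, 2) and Δ = (11/2, -5/2, 3), so the interior equations h_(i-1)·m_(i-1) + 2(h_(i-1)+h_i)·m_i + h_i·m_(i+1) = 6(Δ_i − Δ_(i-1)) read
  2·m_0 + 8·m_1 + 2·m_2 = 6(Δ_1 - Δ_0) = -48
  2·m_1 + 8·m_2 + 2·m_3 = 6(Δ_2 - Δ_1) = 33
Natural end conditions: m_0 = m_3 = 0.
Hence m_0 = 0, m_1 = -15/2, m_2 = 6, m_3 = 0.
On [2, 4], g(x) = 8 + 1/2·(x - 2) - 15/4·(x - 2)² + 9/8·(x - 2)³.
With (x - 2) = 2/3: g(8/3) = 7.

7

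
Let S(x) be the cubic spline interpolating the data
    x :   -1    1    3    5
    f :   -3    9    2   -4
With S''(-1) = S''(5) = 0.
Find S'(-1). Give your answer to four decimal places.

8.5667

With σ_i denoting the second derivative at x_i, h_i = 2, 2, 2, and Δ_i = (y_(i+1) − y_i)/h_i = 6, -7/2, -3:
  2·σ_0 + 8·σ_1 + 2·σ_2 = 6(Δ_1 - Δ_0) = -57
  2·σ_1 + 8·σ_2 + 2·σ_3 = 6(Δ_2 - Δ_1) = 3
Natural end conditions: σ_0 = σ_3 = 0.
Solving the tridiagonal system: σ_0 = 0, σ_1 = -77/10, σ_2 = 23/10, σ_3 = 0.
On [-1, 1], S'(x) = b_0 + 2c_0·(x + 1) + 3d_0·(x + 1)² with b_0 = Δ_0 - h_0(2σ_0 + σ_1)/6 = 257/30, c_0 = σ_0/2 = 0, d_0 = (σ_1 - σ_0)/(6h_0) = -77/120. So S'(-1) = 257/30.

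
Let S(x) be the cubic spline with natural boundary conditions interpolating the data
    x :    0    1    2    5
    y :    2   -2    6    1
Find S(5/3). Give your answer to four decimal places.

Let m_i = S''(x_i). Step sizes h_i = 1, 1, 3; slopes of the chords Δ_i = (y_(i+1) - y_i)/h_i = -4, 8, -5/3.
  1·m_0 + 4·m_1 + 1·m_2 = 6(Δ_1 - Δ_0) = 72
  1·m_1 + 8·m_2 + 3·m_3 = 6(Δ_2 - Δ_1) = -58
Natural end conditions: m_0 = m_3 = 0.
Solving the tridiagonal system: m_0 = 0, m_1 = 634/31, m_2 = -304/31, m_3 = 0.
On [1, 2], S(x) = -2 + 262/93·(x - 1) + 317/31·(x - 1)² - 469/93·(x - 1)³.
With (x - 1) = 2/3: S(5/3) = 7354/2511.

2.9287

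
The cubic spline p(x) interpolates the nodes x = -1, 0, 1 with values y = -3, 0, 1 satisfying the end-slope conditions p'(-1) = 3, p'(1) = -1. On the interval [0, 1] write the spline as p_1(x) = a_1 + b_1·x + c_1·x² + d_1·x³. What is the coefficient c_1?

-1

With M_i denoting the second derivative at x_i, h_i = 1, 1, and Δ_i = (y_(i+1) − y_i)/h_i = 3, 1:
  1·M_0 + 4·M_1 + 1·M_2 = 6(Δ_1 - Δ_0) = -12
Clamped end conditions give two more equations: 2h_0·M_0 + h_0·M_1 = 6(Δ_0 - p'(-1)) = 0 and h_1·M_1 + 2h_1·M_2 = 6(p'(1) - Δ_1) = -12.
Forward elimination and back-substitution give M_0 = 1, M_1 = -2, M_2 = -5.
On [0, 1], with p_1(x) = a_1 + b_1·x + c_1·x² + d_1·x³: c_1 = M_1/2 = -1, d_1 = (M_2 - M_1)/(6h_1) = -1/2, b_1 = Δ_1 - h_1(2M_1 + M_2)/6 = 5/2.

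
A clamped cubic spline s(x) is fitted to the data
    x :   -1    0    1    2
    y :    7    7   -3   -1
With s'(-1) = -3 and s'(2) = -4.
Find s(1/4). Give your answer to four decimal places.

4.7781

Put M_i = s'' at the i-th knot. Here h = (1, 1, 1) and Δ = (0, -10, 2), so the interior equations h_(i-1)·M_(i-1) + 2(h_(i-1)+h_i)·M_i + h_i·M_(i+1) = 6(Δ_i − Δ_(i-1)) read
  1·M_0 + 4·M_1 + 1·M_2 = 6(Δ_1 - Δ_0) = -60
  1·M_1 + 4·M_2 + 1·M_3 = 6(Δ_2 - Δ_1) = 72
Clamped end conditions give two more equations: 2h_0·M_0 + h_0·M_1 = 6(Δ_0 - s'(-1)) = 18 and h_2·M_2 + 2h_2·M_3 = 6(s'(2) - Δ_2) = -36.
Hence M_0 = 356/15, M_1 = -442/15, M_2 = 512/15, M_3 = -526/15.
On [0, 1], s(x) = 7 - 88/15·x - 221/15·x² + 53/5·x³.
With x = 1/4: s(1/4) = 1529/320.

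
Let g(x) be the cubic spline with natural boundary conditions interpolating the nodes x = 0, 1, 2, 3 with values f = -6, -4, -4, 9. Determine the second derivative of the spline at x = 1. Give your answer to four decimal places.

Let σ_i = g''(x_i). Step sizes h_i = 1, 1, 1; slopes of the chords Δ_i = (y_(i+1) - y_i)/h_i = 2, 0, 13.
  1·σ_0 + 4·σ_1 + 1·σ_2 = 6(Δ_1 - Δ_0) = -12
  1·σ_1 + 4·σ_2 + 1·σ_3 = 6(Δ_2 - Δ_1) = 78
Natural end conditions: σ_0 = σ_3 = 0.
Forward elimination and back-substitution give σ_0 = 0, σ_1 = -42/5, σ_2 = 108/5, σ_3 = 0.

-8.4000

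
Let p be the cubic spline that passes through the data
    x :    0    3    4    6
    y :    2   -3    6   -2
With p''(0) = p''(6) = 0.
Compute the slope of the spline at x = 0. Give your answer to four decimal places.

With M_i denoting the second derivative at x_i, h_i = 3, 1, 2, and Δ_i = (y_(i+1) − y_i)/h_i = -5/3, 9, -4:
  3·M_0 + 8·M_1 + 1·M_2 = 6(Δ_1 - Δ_0) = 64
  1·M_1 + 6·M_2 + 2·M_3 = 6(Δ_2 - Δ_1) = -78
Natural end conditions: M_0 = M_3 = 0.
Hence M_0 = 0, M_1 = 462/47, M_2 = -688/47, M_3 = 0.
On [0, 3], p'(x) = b_0 + 2c_0·x + 3d_0·x² with b_0 = Δ_0 - h_0(2M_0 + M_1)/6 = -928/141, c_0 = M_0/2 = 0, d_0 = (M_1 - M_0)/(6h_0) = 77/141. So p'(0) = -928/141.

-6.5816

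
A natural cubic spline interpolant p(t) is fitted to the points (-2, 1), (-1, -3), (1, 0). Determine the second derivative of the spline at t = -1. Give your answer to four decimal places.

5.5000

Let σ_i = p''(x_i). Step sizes h_i = 1, 2; slopes of the chords Δ_i = (y_(i+1) - y_i)/h_i = -4, 3/2.
  1·σ_0 + 6·σ_1 + 2·σ_2 = 6(Δ_1 - Δ_0) = 33
Natural end conditions: σ_0 = σ_2 = 0.
Forward elimination and back-substitution give σ_0 = 0, σ_1 = 11/2, σ_2 = 0.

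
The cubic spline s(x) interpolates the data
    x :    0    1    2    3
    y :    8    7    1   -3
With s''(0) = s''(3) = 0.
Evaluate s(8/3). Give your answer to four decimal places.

-1.9235

With σ_i denoting the second derivative at x_i, h_i = 1, 1, 1, and Δ_i = (y_(i+1) − y_i)/h_i = -1, -6, -4:
  1·σ_0 + 4·σ_1 + 1·σ_2 = 6(Δ_1 - Δ_0) = -30
  1·σ_1 + 4·σ_2 + 1·σ_3 = 6(Δ_2 - Δ_1) = 12
Natural end conditions: σ_0 = σ_3 = 0.
Solving the tridiagonal system: σ_0 = 0, σ_1 = -44/5, σ_2 = 26/5, σ_3 = 0.
On [2, 3], s(x) = 1 - 86/15·(x - 2) + 13/5·(x - 2)² - 13/15·(x - 2)³.
With (x - 2) = 2/3: s(8/3) = -779/405.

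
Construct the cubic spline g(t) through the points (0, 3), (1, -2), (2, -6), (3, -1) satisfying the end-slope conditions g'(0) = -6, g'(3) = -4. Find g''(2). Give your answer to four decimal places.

Let M_i = g''(x_i). Step sizes h_i = 1, 1, 1; slopes of the chords Δ_i = (y_(i+1) - y_i)/h_i = -5, -4, 5.
  1·M_0 + 4·M_1 + 1·M_2 = 6(Δ_1 - Δ_0) = 6
  1·M_1 + 4·M_2 + 1·M_3 = 6(Δ_2 - Δ_1) = 54
Clamped end conditions give two more equations: 2h_0·M_0 + h_0·M_1 = 6(Δ_0 - g'(0)) = 6 and h_2·M_2 + 2h_2·M_3 = 6(g'(3) - Δ_2) = -54.
Forward elimination and back-substitution give M_0 = 92/15, M_1 = -94/15, M_2 = 374/15, M_3 = -592/15.

24.9333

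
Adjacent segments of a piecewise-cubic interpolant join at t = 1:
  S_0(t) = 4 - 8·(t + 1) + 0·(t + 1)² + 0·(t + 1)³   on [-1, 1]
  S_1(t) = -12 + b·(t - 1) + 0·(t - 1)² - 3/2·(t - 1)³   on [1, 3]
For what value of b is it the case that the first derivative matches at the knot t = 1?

-8

S_0'(t) = -8 + 0·(t + 1) + 0·(t + 1)², so S_0'(1) = -8. On the right, S_1'(1) = b, so b = -8.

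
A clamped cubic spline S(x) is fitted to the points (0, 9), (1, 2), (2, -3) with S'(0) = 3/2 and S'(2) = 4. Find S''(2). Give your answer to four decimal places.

25.2500

With σ_i denoting the second derivative at x_i, h_i = 1, 1, and Δ_i = (y_(i+1) − y_i)/h_i = -7, -5:
  1·σ_0 + 4·σ_1 + 1·σ_2 = 6(Δ_1 - Δ_0) = 12
Clamped end conditions give two more equations: 2h_0·σ_0 + h_0·σ_1 = 6(Δ_0 - S'(0)) = -51 and h_1·σ_1 + 2h_1·σ_2 = 6(S'(2) - Δ_1) = 54.
Solving the tridiagonal system: σ_0 = -109/4, σ_1 = 7/2, σ_2 = 101/4.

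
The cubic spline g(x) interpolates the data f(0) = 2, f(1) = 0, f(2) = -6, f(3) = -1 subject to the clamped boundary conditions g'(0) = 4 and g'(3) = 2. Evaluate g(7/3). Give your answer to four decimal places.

-4.7728

Put M_i = g'' at the i-th knot. Here h = (1, 1, 1) and Δ = (-2, -6, 5), so the interior equations h_(i-1)·M_(i-1) + 2(h_(i-1)+h_i)·M_i + h_i·M_(i+1) = 6(Δ_i − Δ_(i-1)) read
  1·M_0 + 4·M_1 + 1·M_2 = 6(Δ_1 - Δ_0) = -24
  1·M_1 + 4·M_2 + 1·M_3 = 6(Δ_2 - Δ_1) = 66
Clamped end conditions give two more equations: 2h_0·M_0 + h_0·M_1 = 6(Δ_0 - g'(0)) = -36 and h_2·M_2 + 2h_2·M_3 = 6(g'(3) - Δ_2) = -18.
Solving the tridiagonal system: M_0 = -206/15, M_1 = -128/15, M_2 = 358/15, M_3 = -314/15.
On [2, 3], g(x) = -6 + 8/15·(x - 2) + 179/15·(x - 2)² - 112/15·(x - 2)³.
With (x - 2) = 1/3: g(7/3) = -1933/405.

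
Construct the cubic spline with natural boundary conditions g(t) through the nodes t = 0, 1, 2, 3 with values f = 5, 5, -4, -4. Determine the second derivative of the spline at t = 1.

-18

Put M_i = g'' at the i-th knot. Here h = (1, 1, 1) and Δ = (0, -9, 0), so the interior equations h_(i-1)·M_(i-1) + 2(h_(i-1)+h_i)·M_i + h_i·M_(i+1) = 6(Δ_i − Δ_(i-1)) read
  1·M_0 + 4·M_1 + 1·M_2 = 6(Δ_1 - Δ_0) = -54
  1·M_1 + 4·M_2 + 1·M_3 = 6(Δ_2 - Δ_1) = 54
Natural end conditions: M_0 = M_3 = 0.
Forward elimination and back-substitution give M_0 = 0, M_1 = -18, M_2 = 18, M_3 = 0.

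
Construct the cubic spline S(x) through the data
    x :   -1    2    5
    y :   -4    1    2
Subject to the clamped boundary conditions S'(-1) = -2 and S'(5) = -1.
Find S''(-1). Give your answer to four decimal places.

Let σ_i = S''(x_i). Step sizes h_i = 3, 3; slopes of the chords Δ_i = (y_(i+1) - y_i)/h_i = 5/3, 1/3.
  3·σ_0 + 12·σ_1 + 3·σ_2 = 6(Δ_1 - Δ_0) = -8
Clamped end conditions give two more equations: 2h_0·σ_0 + h_0·σ_1 = 6(Δ_0 - S'(-1)) = 22 and h_1·σ_1 + 2h_1·σ_2 = 6(S'(5) - Δ_1) = -8.
Solving the tridiagonal system: σ_0 = 9/2, σ_1 = -5/3, σ_2 = -1/2.

4.5000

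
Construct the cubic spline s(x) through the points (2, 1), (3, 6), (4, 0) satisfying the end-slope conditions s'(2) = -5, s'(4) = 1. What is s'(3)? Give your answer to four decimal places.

0.2500

With m_i denoting the second derivative at x_i, h_i = 1, 1, and Δ_i = (y_(i+1) − y_i)/h_i = 5, -6:
  1·m_0 + 4·m_1 + 1·m_2 = 6(Δ_1 - Δ_0) = -66
Clamped end conditions give two more equations: 2h_0·m_0 + h_0·m_1 = 6(Δ_0 - s'(2)) = 60 and h_1·m_1 + 2h_1·m_2 = 6(s'(4) - Δ_1) = 42.
Solving: m_0 = 99/2, m_1 = -39, m_2 = 81/2.
On [3, 4], s'(x) = b_1 + 2c_1·(x - 3) + 3d_1·(x - 3)² with b_1 = Δ_1 - h_1(2m_1 + m_2)/6 = 1/4, c_1 = m_1/2 = -39/2, d_1 = (m_2 - m_1)/(6h_1) = 53/4. So s'(3) = 1/4.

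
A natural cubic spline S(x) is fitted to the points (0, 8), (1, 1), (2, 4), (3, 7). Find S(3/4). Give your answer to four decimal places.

Put m_i = S'' at the i-th knot. Here h = (1, 1, 1) and Δ = (-7, 3, 3), so the interior equations h_(i-1)·m_(i-1) + 2(h_(i-1)+h_i)·m_i + h_i·m_(i+1) = 6(Δ_i − Δ_(i-1)) read
  1·m_0 + 4·m_1 + 1·m_2 = 6(Δ_1 - Δ_0) = 60
  1·m_1 + 4·m_2 + 1·m_3 = 6(Δ_2 - Δ_1) = 0
Natural end conditions: m_0 = m_3 = 0.
Hence m_0 = 0, m_1 = 16, m_2 = -4, m_3 = 0.
On [0, 1], S(x) = 8 - 29/3·x + 0·x² + 8/3·x³.
With x = 3/4: S(3/4) = 15/8.

1.8750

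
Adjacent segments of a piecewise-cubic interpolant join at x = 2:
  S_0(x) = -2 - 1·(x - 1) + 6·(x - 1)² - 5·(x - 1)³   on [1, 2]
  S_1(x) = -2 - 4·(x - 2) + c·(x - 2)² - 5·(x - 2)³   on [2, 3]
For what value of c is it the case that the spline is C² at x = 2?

-9

S_0''(x) = 12 - 30·(x - 1), so S_0''(2) = -18. On the right, S_1''(2) = 2c, so c = -9.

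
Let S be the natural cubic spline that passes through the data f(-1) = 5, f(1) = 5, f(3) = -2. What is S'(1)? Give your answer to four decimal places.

Write M_i for S''(x_i). With h_i = 2, 2 and divided differences Δ_i = 0, -7/2, the continuity of S' gives the tridiagonal system
  2·M_0 + 8·M_1 + 2·M_2 = 6(Δ_1 - Δ_0) = -21
Natural end conditions: M_0 = M_2 = 0.
Forward elimination and back-substitution give M_0 = 0, M_1 = -21/8, M_2 = 0.
On [1, 3], S'(x) = b_1 + 2c_1·(x - 1) + 3d_1·(x - 1)² with b_1 = Δ_1 - h_1(2M_1 + M_2)/6 = -7/4, c_1 = M_1/2 = -21/16, d_1 = (M_2 - M_1)/(6h_1) = 7/32. So S'(1) = -7/4.

-1.7500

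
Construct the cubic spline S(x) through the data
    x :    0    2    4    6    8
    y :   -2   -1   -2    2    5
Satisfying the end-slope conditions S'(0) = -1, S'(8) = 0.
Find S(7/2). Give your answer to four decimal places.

-1.9618

Let m_i = S''(x_i). Step sizes h_i = 2, 2, 2, 2; slopes of the chords Δ_i = (y_(i+1) - y_i)/h_i = 1/2, -1/2, 2, 3/2.
  2·m_0 + 8·m_1 + 2·m_2 = 6(Δ_1 - Δ_0) = -6
  2·m_1 + 8·m_2 + 2·m_3 = 6(Δ_2 - Δ_1) = 15
  2·m_2 + 8·m_3 + 2·m_4 = 6(Δ_3 - Δ_2) = -3
Clamped end conditions give two more equations: 2h_0·m_0 + h_0·m_1 = 6(Δ_0 - S'(0)) = 9 and h_3·m_3 + 2h_3·m_4 = 6(S'(8) - Δ_3) = -9.
Solving the tridiagonal system: m_0 = 377/112, m_1 = -125/56, m_2 = 41/16, m_3 = -29/56, m_4 = -223/112.
On [2, 4], S(x) = -1 + 15/112·(x - 2) - 125/112·(x - 2)² + 179/448·(x - 2)³.
With (x - 2) = 3/2: S(7/2) = -7031/3584.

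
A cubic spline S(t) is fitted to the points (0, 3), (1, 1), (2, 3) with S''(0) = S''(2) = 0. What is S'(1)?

0

Put σ_i = S'' at the i-th knot. Here h = (1, 1) and Δ = (-2, 2), so the interior equations h_(i-1)·σ_(i-1) + 2(h_(i-1)+h_i)·σ_i + h_i·σ_(i+1) = 6(Δ_i − Δ_(i-1)) read
  1·σ_0 + 4·σ_1 + 1·σ_2 = 6(Δ_1 - Δ_0) = 24
Natural end conditions: σ_0 = σ_2 = 0.
Hence σ_0 = 0, σ_1 = 6, σ_2 = 0.
On [1, 2], S'(t) = b_1 + 2c_1·(t - 1) + 3d_1·(t - 1)² with b_1 = Δ_1 - h_1(2σ_1 + σ_2)/6 = 0, c_1 = σ_1/2 = 3, d_1 = (σ_2 - σ_1)/(6h_1) = -1. So S'(1) = 0.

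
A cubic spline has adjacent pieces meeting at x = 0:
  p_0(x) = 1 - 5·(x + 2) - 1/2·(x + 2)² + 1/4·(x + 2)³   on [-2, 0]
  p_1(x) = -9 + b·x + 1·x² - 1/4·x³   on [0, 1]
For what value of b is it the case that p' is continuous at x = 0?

-4

p_0'(x) = -5 - 1·(x + 2) + 3/4·(x + 2)², so p_0'(0) = -4. On the right, p_1'(0) = b, so b = -4.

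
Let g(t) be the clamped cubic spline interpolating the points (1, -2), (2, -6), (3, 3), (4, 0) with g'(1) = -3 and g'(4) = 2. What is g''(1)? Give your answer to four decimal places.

Write M_i for g''(x_i). With h_i = 1, 1, 1 and divided differences Δ_i = -4, 9, -3, the continuity of g' gives the tridiagonal system
  1·M_0 + 4·M_1 + 1·M_2 = 6(Δ_1 - Δ_0) = 78
  1·M_1 + 4·M_2 + 1·M_3 = 6(Δ_2 - Δ_1) = -72
Clamped end conditions give two more equations: 2h_0·M_0 + h_0·M_1 = 6(Δ_0 - g'(1)) = -6 and h_2·M_2 + 2h_2·M_3 = 6(g'(4) - Δ_2) = 30.
Hence M_0 = -292/15, M_1 = 494/15, M_2 = -514/15, M_3 = 482/15.

-19.4667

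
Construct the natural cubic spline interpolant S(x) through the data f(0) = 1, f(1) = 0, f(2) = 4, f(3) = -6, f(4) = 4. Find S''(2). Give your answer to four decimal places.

Write m_i for S''(x_i). With h_i = 1, 1, 1, 1 and divided differences Δ_i = -1, 4, -10, 10, the continuity of S' gives the tridiagonal system
  1·m_0 + 4·m_1 + 1·m_2 = 6(Δ_1 - Δ_0) = 30
  1·m_1 + 4·m_2 + 1·m_3 = 6(Δ_2 - Δ_1) = -84
  1·m_2 + 4·m_3 + 1·m_4 = 6(Δ_3 - Δ_2) = 120
Natural end conditions: m_0 = m_4 = 0.
Solving: m_0 = 0, m_1 = 453/28, m_2 = -243/7, m_3 = 1083/28, m_4 = 0.

-34.7143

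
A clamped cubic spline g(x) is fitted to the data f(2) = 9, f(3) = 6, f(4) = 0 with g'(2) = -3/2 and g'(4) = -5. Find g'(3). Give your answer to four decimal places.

Put M_i = g'' at the i-th knot. Here h = (1, 1) and Δ = (-3, -6), so the interior equations h_(i-1)·M_(i-1) + 2(h_(i-1)+h_i)·M_i + h_i·M_(i+1) = 6(Δ_i − Δ_(i-1)) read
  1·M_0 + 4·M_1 + 1·M_2 = 6(Δ_1 - Δ_0) = -18
Clamped end conditions give two more equations: 2h_0·M_0 + h_0·M_1 = 6(Δ_0 - g'(2)) = -9 and h_1·M_1 + 2h_1·M_2 = 6(g'(4) - Δ_1) = 6.
Forward elimination and back-substitution give M_0 = -7/4, M_1 = -11/2, M_2 = 23/4.
On [3, 4], g'(x) = b_1 + 2c_1·(x - 3) + 3d_1·(x - 3)² with b_1 = Δ_1 - h_1(2M_1 + M_2)/6 = -41/8, c_1 = M_1/2 = -11/4, d_1 = (M_2 - M_1)/(6h_1) = 15/8. So g'(3) = -41/8.

-5.1250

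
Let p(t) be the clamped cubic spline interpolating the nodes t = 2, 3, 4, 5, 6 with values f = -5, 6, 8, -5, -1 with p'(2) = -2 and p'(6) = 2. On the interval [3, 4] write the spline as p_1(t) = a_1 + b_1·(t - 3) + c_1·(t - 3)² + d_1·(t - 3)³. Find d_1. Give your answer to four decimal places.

Write m_i for p''(x_i). With h_i = 1, 1, 1, 1 and divided differences Δ_i = 11, 2, -13, 4, the continuity of p' gives the tridiagonal system
  1·m_0 + 4·m_1 + 1·m_2 = 6(Δ_1 - Δ_0) = -54
  1·m_1 + 4·m_2 + 1·m_3 = 6(Δ_2 - Δ_1) = -90
  1·m_2 + 4·m_3 + 1·m_4 = 6(Δ_3 - Δ_2) = 102
Clamped end conditions give two more equations: 2h_0·m_0 + h_0·m_1 = 6(Δ_0 - p'(2)) = 78 and h_3·m_3 + 2h_3·m_4 = 6(p'(6) - Δ_3) = -12.
Solving the tridiagonal system: m_0 = 677/14, m_1 = -131/7, m_2 = -55/2, m_3 = 271/7, m_4 = -355/14.
On [3, 4], with p_1(t) = a_1 + b_1·(t - 3) + c_1·(t - 3)² + d_1·(t - 3)³: c_1 = m_1/2 = -131/14, d_1 = (m_2 - m_1)/(6h_1) = -41/28, b_1 = Δ_1 - h_1(2m_1 + m_2)/6 = 359/28.

-1.4643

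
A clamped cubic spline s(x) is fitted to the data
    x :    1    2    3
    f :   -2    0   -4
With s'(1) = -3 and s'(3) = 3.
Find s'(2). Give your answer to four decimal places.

Let M_i = s''(x_i). Step sizes h_i = 1, 1; slopes of the chords Δ_i = (y_(i+1) - y_i)/h_i = 2, -4.
  1·M_0 + 4·M_1 + 1·M_2 = 6(Δ_1 - Δ_0) = -36
Clamped end conditions give two more equations: 2h_0·M_0 + h_0·M_1 = 6(Δ_0 - s'(1)) = 30 and h_1·M_1 + 2h_1·M_2 = 6(s'(3) - Δ_1) = 42.
Solving the tridiagonal system: M_0 = 27, M_1 = -24, M_2 = 33.
On [2, 3], s'(x) = b_1 + 2c_1·(x - 2) + 3d_1·(x - 2)² with b_1 = Δ_1 - h_1(2M_1 + M_2)/6 = -3/2, c_1 = M_1/2 = -12, d_1 = (M_2 - M_1)/(6h_1) = 19/2. So s'(2) = -3/2.

-1.5000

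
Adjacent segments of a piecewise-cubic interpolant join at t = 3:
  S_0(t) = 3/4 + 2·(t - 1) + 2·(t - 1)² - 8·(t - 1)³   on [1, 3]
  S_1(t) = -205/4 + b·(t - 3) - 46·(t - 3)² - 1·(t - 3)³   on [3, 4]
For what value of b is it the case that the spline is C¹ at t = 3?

S_0'(t) = 2 + 4·(t - 1) - 24·(t - 1)², so S_0'(3) = -86. On the right, S_1'(3) = b, so b = -86.

-86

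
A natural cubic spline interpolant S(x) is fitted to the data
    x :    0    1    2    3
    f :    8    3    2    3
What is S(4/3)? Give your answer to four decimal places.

Let σ_i = S''(x_i). Step sizes h_i = 1, 1, 1; slopes of the chords Δ_i = (y_(i+1) - y_i)/h_i = -5, -1, 1.
  1·σ_0 + 4·σ_1 + 1·σ_2 = 6(Δ_1 - Δ_0) = 24
  1·σ_1 + 4·σ_2 + 1·σ_3 = 6(Δ_2 - Δ_1) = 12
Natural end conditions: σ_0 = σ_3 = 0.
Solving: σ_0 = 0, σ_1 = 28/5, σ_2 = 8/5, σ_3 = 0.
On [1, 2], S(x) = 3 - 47/15·(x - 1) + 14/5·(x - 1)² - 2/3·(x - 1)³.
With (x - 1) = 1/3: S(4/3) = 908/405.

2.2420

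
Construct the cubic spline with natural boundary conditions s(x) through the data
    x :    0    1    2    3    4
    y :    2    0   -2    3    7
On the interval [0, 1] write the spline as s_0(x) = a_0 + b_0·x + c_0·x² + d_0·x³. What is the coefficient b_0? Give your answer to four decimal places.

Put M_i = s'' at the i-th knot. Here h = (1, 1, 1, 1) and Δ = (-2, -2, 5, 4), so the interior equations h_(i-1)·M_(i-1) + 2(h_(i-1)+h_i)·M_i + h_i·M_(i+1) = 6(Δ_i − Δ_(i-1)) read
  1·M_0 + 4·M_1 + 1·M_2 = 6(Δ_1 - Δ_0) = 0
  1·M_1 + 4·M_2 + 1·M_3 = 6(Δ_2 - Δ_1) = 42
  1·M_2 + 4·M_3 + 1·M_4 = 6(Δ_3 - Δ_2) = -6
Natural end conditions: M_0 = M_4 = 0.
Forward elimination and back-substitution give M_0 = 0, M_1 = -87/28, M_2 = 87/7, M_3 = -129/28, M_4 = 0.
On [0, 1], with s_0(x) = a_0 + b_0·x + c_0·x² + d_0·x³: c_0 = M_0/2 = 0, d_0 = (M_1 - M_0)/(6h_0) = -29/56, b_0 = Δ_0 - h_0(2M_0 + M_1)/6 = -83/56.

-1.4821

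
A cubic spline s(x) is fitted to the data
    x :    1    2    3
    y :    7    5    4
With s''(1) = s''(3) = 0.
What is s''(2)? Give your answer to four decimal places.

With σ_i denoting the second derivative at x_i, h_i = 1, 1, and Δ_i = (y_(i+1) − y_i)/h_i = -2, -1:
  1·σ_0 + 4·σ_1 + 1·σ_2 = 6(Δ_1 - Δ_0) = 6
Natural end conditions: σ_0 = σ_2 = 0.
Hence σ_0 = 0, σ_1 = 3/2, σ_2 = 0.

1.5000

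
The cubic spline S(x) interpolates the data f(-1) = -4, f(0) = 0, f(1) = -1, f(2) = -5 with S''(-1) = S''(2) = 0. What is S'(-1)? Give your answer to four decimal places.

5.1333

Let m_i = S''(x_i). Step sizes h_i = 1, 1, 1; slopes of the chords Δ_i = (y_(i+1) - y_i)/h_i = 4, -1, -4.
  1·m_0 + 4·m_1 + 1·m_2 = 6(Δ_1 - Δ_0) = -30
  1·m_1 + 4·m_2 + 1·m_3 = 6(Δ_2 - Δ_1) = -18
Natural end conditions: m_0 = m_3 = 0.
Solving: m_0 = 0, m_1 = -34/5, m_2 = -14/5, m_3 = 0.
On [-1, 0], S'(x) = b_0 + 2c_0·(x + 1) + 3d_0·(x + 1)² with b_0 = Δ_0 - h_0(2m_0 + m_1)/6 = 77/15, c_0 = m_0/2 = 0, d_0 = (m_1 - m_0)/(6h_0) = -17/15. So S'(-1) = 77/15.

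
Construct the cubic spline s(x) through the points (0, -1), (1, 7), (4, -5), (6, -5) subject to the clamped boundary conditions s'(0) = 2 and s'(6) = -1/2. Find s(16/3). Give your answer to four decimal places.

-5.3989

Put m_i = s'' at the i-th knot. Here h = (1, 3, 2) and Δ = (8, -4, 0), so the interior equations h_(i-1)·m_(i-1) + 2(h_(i-1)+h_i)·m_i + h_i·m_(i+1) = 6(Δ_i − Δ_(i-1)) read
  1·m_0 + 8·m_1 + 3·m_2 = 6(Δ_1 - Δ_0) = -72
  3·m_1 + 10·m_2 + 2·m_3 = 6(Δ_2 - Δ_1) = 24
Clamped end conditions give two more equations: 2h_0·m_0 + h_0·m_1 = 6(Δ_0 - s'(0)) = 36 and h_2·m_2 + 2h_2·m_3 = 6(s'(6) - Δ_2) = -3.
Solving: m_0 = 665/26, m_1 = -197/13, m_2 = 205/26, m_3 = -61/13.
On [4, 6], s(x) = -5 - 48/13·(x - 4) + 205/52·(x - 4)² - 109/104·(x - 4)³.
With (x - 4) = 4/3: s(16/3) = -1895/351.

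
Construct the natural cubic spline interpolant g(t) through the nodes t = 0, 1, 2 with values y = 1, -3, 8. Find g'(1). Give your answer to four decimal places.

Put M_i = g'' at the i-th knot. Here h = (1, 1) and Δ = (-4, 11), so the interior equations h_(i-1)·M_(i-1) + 2(h_(i-1)+h_i)·M_i + h_i·M_(i+1) = 6(Δ_i − Δ_(i-1)) read
  1·M_0 + 4·M_1 + 1·M_2 = 6(Δ_1 - Δ_0) = 90
Natural end conditions: M_0 = M_2 = 0.
Forward elimination and back-substitution give M_0 = 0, M_1 = 45/2, M_2 = 0.
On [1, 2], g'(t) = b_1 + 2c_1·(t - 1) + 3d_1·(t - 1)² with b_1 = Δ_1 - h_1(2M_1 + M_2)/6 = 7/2, c_1 = M_1/2 = 45/4, d_1 = (M_2 - M_1)/(6h_1) = -15/4. So g'(1) = 7/2.

3.5000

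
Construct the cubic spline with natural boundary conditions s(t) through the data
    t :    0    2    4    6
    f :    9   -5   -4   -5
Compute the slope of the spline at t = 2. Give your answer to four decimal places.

-2.8667

Let M_i = s''(x_i). Step sizes h_i = 2, 2, 2; slopes of the chords Δ_i = (y_(i+1) - y_i)/h_i = -7, 1/2, -1/2.
  2·M_0 + 8·M_1 + 2·M_2 = 6(Δ_1 - Δ_0) = 45
  2·M_1 + 8·M_2 + 2·M_3 = 6(Δ_2 - Δ_1) = -6
Natural end conditions: M_0 = M_3 = 0.
Solving: M_0 = 0, M_1 = 31/5, M_2 = -23/10, M_3 = 0.
On [2, 4], s'(t) = b_1 + 2c_1·(t - 2) + 3d_1·(t - 2)² with b_1 = Δ_1 - h_1(2M_1 + M_2)/6 = -43/15, c_1 = M_1/2 = 31/10, d_1 = (M_2 - M_1)/(6h_1) = -17/24. So s'(2) = -43/15.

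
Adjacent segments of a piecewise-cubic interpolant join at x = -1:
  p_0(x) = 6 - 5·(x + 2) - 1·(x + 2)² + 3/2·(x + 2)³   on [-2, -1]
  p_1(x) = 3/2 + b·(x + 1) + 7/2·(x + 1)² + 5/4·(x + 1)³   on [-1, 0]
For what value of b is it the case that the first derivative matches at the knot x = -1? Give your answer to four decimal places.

-2.5000

p_0'(x) = -5 - 2·(x + 2) + 9/2·(x + 2)², so p_0'(-1) = -5/2. On the right, p_1'(-1) = b, so b = -5/2.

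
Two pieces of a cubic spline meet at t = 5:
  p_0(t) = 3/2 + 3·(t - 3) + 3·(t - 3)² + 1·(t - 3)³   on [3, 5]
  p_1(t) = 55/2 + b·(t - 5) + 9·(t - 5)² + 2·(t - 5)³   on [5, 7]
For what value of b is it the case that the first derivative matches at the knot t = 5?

p_0'(t) = 3 + 6·(t - 3) + 3·(t - 3)², so p_0'(5) = 27. On the right, p_1'(5) = b, so b = 27.

27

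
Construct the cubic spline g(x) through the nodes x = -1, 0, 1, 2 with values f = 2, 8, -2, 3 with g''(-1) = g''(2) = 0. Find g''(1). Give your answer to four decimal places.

30.4000

Put m_i = g'' at the i-th knot. Here h = (1, 1, 1) and Δ = (6, -10, 5), so the interior equations h_(i-1)·m_(i-1) + 2(h_(i-1)+h_i)·m_i + h_i·m_(i+1) = 6(Δ_i − Δ_(i-1)) read
  1·m_0 + 4·m_1 + 1·m_2 = 6(Δ_1 - Δ_0) = -96
  1·m_1 + 4·m_2 + 1·m_3 = 6(Δ_2 - Δ_1) = 90
Natural end conditions: m_0 = m_3 = 0.
Hence m_0 = 0, m_1 = -158/5, m_2 = 152/5, m_3 = 0.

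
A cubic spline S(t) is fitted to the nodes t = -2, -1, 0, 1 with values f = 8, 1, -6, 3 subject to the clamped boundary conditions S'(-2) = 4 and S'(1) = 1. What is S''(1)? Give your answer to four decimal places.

Put M_i = S'' at the i-th knot. Here h = (1, 1, 1) and Δ = (-7, -7, 9), so the interior equations h_(i-1)·M_(i-1) + 2(h_(i-1)+h_i)·M_i + h_i·M_(i+1) = 6(Δ_i − Δ_(i-1)) read
  1·M_0 + 4·M_1 + 1·M_2 = 6(Δ_1 - Δ_0) = 0
  1·M_1 + 4·M_2 + 1·M_3 = 6(Δ_2 - Δ_1) = 96
Clamped end conditions give two more equations: 2h_0·M_0 + h_0·M_1 = 6(Δ_0 - S'(-2)) = -66 and h_2·M_2 + 2h_2·M_3 = 6(S'(1) - Δ_2) = -48.
Hence M_0 = -164/5, M_1 = -2/5, M_2 = 172/5, M_3 = -206/5.

-41.2000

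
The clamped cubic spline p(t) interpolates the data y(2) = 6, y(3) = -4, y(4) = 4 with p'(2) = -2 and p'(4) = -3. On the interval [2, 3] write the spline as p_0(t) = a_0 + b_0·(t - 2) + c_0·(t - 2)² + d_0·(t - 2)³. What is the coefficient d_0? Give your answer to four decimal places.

Let M_i = p''(x_i). Step sizes h_i = 1, 1; slopes of the chords Δ_i = (y_(i+1) - y_i)/h_i = -10, 8.
  1·M_0 + 4·M_1 + 1·M_2 = 6(Δ_1 - Δ_0) = 108
Clamped end conditions give two more equations: 2h_0·M_0 + h_0·M_1 = 6(Δ_0 - p'(2)) = -48 and h_1·M_1 + 2h_1·M_2 = 6(p'(4) - Δ_1) = -66.
Solving: M_0 = -103/2, M_1 = 55, M_2 = -121/2.
On [2, 3], with p_0(t) = a_0 + b_0·(t - 2) + c_0·(t - 2)² + d_0·(t - 2)³: c_0 = M_0/2 = -103/4, d_0 = (M_1 - M_0)/(6h_0) = 71/4, b_0 = Δ_0 - h_0(2M_0 + M_1)/6 = -2.

17.7500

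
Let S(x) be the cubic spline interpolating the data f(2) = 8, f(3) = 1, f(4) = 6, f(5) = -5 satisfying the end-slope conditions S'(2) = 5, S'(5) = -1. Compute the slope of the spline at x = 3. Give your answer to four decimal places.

Let σ_i = S''(x_i). Step sizes h_i = 1, 1, 1; slopes of the chords Δ_i = (y_(i+1) - y_i)/h_i = -7, 5, -11.
  1·σ_0 + 4·σ_1 + 1·σ_2 = 6(Δ_1 - Δ_0) = 72
  1·σ_1 + 4·σ_2 + 1·σ_3 = 6(Δ_2 - Δ_1) = -96
Clamped end conditions give two more equations: 2h_0·σ_0 + h_0·σ_1 = 6(Δ_0 - S'(2)) = -72 and h_2·σ_2 + 2h_2·σ_3 = 6(S'(5) - Δ_2) = 60.
Hence σ_0 = -292/5, σ_1 = 224/5, σ_2 = -244/5, σ_3 = 272/5.
On [3, 4], S'(x) = b_1 + 2c_1·(x - 3) + 3d_1·(x - 3)² with b_1 = Δ_1 - h_1(2σ_1 + σ_2)/6 = -9/5, c_1 = σ_1/2 = 112/5, d_1 = (σ_2 - σ_1)/(6h_1) = -78/5. So S'(3) = -9/5.

-1.8000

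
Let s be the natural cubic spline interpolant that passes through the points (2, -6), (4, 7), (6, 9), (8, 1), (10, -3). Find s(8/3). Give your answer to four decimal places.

-1.0265

With M_i denoting the second derivative at x_i, h_i = 2, 2, 2, 2, and Δ_i = (y_(i+1) − y_i)/h_i = 13/2, 1, -4, -2:
  2·M_0 + 8·M_1 + 2·M_2 = 6(Δ_1 - Δ_0) = -33
  2·M_1 + 8·M_2 + 2·M_3 = 6(Δ_2 - Δ_1) = -30
  2·M_2 + 8·M_3 + 2·M_4 = 6(Δ_3 - Δ_2) = 12
Natural end conditions: M_0 = M_4 = 0.
Forward elimination and back-substitution give M_0 = 0, M_1 = -363/112, M_2 = -99/28, M_3 = 267/112, M_4 = 0.
On [2, 4], s(t) = -6 + 849/112·(t - 2) + 0·(t - 2)² - 121/448·(t - 2)³.
With (t - 2) = 2/3: s(8/3) = -194/189.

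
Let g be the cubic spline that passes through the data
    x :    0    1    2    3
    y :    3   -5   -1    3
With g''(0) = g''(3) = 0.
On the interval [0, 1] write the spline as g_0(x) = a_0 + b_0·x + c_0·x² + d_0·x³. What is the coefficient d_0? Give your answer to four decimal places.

Let m_i = g''(x_i). Step sizes h_i = 1, 1, 1; slopes of the chords Δ_i = (y_(i+1) - y_i)/h_i = -8, 4, 4.
  1·m_0 + 4·m_1 + 1·m_2 = 6(Δ_1 - Δ_0) = 72
  1·m_1 + 4·m_2 + 1·m_3 = 6(Δ_2 - Δ_1) = 0
Natural end conditions: m_0 = m_3 = 0.
Hence m_0 = 0, m_1 = 96/5, m_2 = -24/5, m_3 = 0.
On [0, 1], with g_0(x) = a_0 + b_0·x + c_0·x² + d_0·x³: c_0 = m_0/2 = 0, d_0 = (m_1 - m_0)/(6h_0) = 16/5, b_0 = Δ_0 - h_0(2m_0 + m_1)/6 = -56/5.

3.2000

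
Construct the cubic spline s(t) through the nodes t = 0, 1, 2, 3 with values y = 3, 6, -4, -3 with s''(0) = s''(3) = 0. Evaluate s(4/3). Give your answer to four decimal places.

Put M_i = s'' at the i-th knot. Here h = (1, 1, 1) and Δ = (3, -10, 1), so the interior equations h_(i-1)·M_(i-1) + 2(h_(i-1)+h_i)·M_i + h_i·M_(i+1) = 6(Δ_i − Δ_(i-1)) read
  1·M_0 + 4·M_1 + 1·M_2 = 6(Δ_1 - Δ_0) = -78
  1·M_1 + 4·M_2 + 1·M_3 = 6(Δ_2 - Δ_1) = 66
Natural end conditions: M_0 = M_3 = 0.
Solving the tridiagonal system: M_0 = 0, M_1 = -126/5, M_2 = 114/5, M_3 = 0.
On [1, 2], s(t) = 6 - 27/5·(t - 1) - 63/5·(t - 1)² + 8·(t - 1)³.
With (t - 1) = 1/3: s(4/3) = 418/135.

3.0963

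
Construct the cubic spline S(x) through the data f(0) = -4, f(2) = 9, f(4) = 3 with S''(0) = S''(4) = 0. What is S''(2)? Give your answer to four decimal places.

Write M_i for S''(x_i). With h_i = 2, 2 and divided differences Δ_i = 13/2, -3, the continuity of S' gives the tridiagonal system
  2·M_0 + 8·M_1 + 2·M_2 = 6(Δ_1 - Δ_0) = -57
Natural end conditions: M_0 = M_2 = 0.
Forward elimination and back-substitution give M_0 = 0, M_1 = -57/8, M_2 = 0.

-7.1250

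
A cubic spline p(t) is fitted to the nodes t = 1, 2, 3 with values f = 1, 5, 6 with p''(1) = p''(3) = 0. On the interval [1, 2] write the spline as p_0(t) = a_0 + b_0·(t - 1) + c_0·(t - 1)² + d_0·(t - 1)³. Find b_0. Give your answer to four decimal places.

With m_i denoting the second derivative at x_i, h_i = 1, 1, and Δ_i = (y_(i+1) − y_i)/h_i = 4, 1:
  1·m_0 + 4·m_1 + 1·m_2 = 6(Δ_1 - Δ_0) = -18
Natural end conditions: m_0 = m_2 = 0.
Hence m_0 = 0, m_1 = -9/2, m_2 = 0.
On [1, 2], with p_0(t) = a_0 + b_0·(t - 1) + c_0·(t - 1)² + d_0·(t - 1)³: c_0 = m_0/2 = 0, d_0 = (m_1 - m_0)/(6h_0) = -3/4, b_0 = Δ_0 - h_0(2m_0 + m_1)/6 = 19/4.

4.7500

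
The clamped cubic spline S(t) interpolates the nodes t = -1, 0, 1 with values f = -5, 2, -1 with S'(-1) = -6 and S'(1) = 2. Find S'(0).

4

Let σ_i = S''(x_i). Step sizes h_i = 1, 1; slopes of the chords Δ_i = (y_(i+1) - y_i)/h_i = 7, -3.
  1·σ_0 + 4·σ_1 + 1·σ_2 = 6(Δ_1 - Δ_0) = -60
Clamped end conditions give two more equations: 2h_0·σ_0 + h_0·σ_1 = 6(Δ_0 - S'(-1)) = 78 and h_1·σ_1 + 2h_1·σ_2 = 6(S'(1) - Δ_1) = 30.
Forward elimination and back-substitution give σ_0 = 58, σ_1 = -38, σ_2 = 34.
On [0, 1], S'(t) = b_1 + 2c_1·t + 3d_1·t² with b_1 = Δ_1 - h_1(2σ_1 + σ_2)/6 = 4, c_1 = σ_1/2 = -19, d_1 = (σ_2 - σ_1)/(6h_1) = 12. So S'(0) = 4.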